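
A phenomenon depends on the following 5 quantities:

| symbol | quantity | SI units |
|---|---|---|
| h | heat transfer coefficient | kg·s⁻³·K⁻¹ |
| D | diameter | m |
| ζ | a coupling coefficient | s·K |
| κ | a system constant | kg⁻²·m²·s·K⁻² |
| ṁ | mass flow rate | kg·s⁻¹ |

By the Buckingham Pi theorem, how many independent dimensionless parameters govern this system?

There are 5 variables and 4 base dimensions (M, L, T, Θ).
The dimension matrix has rank 4.
Independent dimensionless groups: 5 − 4 = 1.

1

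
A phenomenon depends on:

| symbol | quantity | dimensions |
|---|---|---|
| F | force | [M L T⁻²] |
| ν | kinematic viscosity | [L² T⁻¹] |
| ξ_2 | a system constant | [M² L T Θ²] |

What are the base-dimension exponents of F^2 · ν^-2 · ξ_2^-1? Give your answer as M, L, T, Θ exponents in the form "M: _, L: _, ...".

M: 0, L: -3, T: -3, Θ: -2

Collect each base-dimension exponent across the product:
  M: 2·(1) − 2·(0) − (2) = 0
  L: 2·(1) − 2·(2) − (1) = -3
  T: 2·(-2) − 2·(-1) − (1) = -3
  Θ: 2·(0) − 2·(0) − (2) = -2
So the dimensions are [L⁻³ T⁻³ Θ⁻²].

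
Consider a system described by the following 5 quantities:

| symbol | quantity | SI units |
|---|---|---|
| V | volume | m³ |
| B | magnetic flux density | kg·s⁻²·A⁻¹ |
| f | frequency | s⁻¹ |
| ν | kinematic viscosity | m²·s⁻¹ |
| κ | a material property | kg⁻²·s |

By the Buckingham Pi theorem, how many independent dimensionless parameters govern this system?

There are 5 variables and 4 base dimensions (M, L, T, I).
The dimension matrix has rank 4.
Independent dimensionless groups: 5 − 4 = 1.

1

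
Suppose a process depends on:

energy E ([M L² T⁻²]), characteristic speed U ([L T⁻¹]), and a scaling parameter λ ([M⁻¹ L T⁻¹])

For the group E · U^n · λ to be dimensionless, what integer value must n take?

Balance the L exponent: (1)·n from U, plus (2) + (1) = 3 from the rest, must sum to zero.
n + 3 = 0, so n = -3.

-3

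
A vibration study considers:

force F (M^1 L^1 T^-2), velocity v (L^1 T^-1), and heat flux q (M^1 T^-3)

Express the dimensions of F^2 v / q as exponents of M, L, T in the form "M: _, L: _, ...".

Collect each base-dimension exponent across the product:
  M: 2·(1) + (0) − (1) = 1
  L: 2·(1) + (1) − (0) = 3
  T: 2·(-2) + (-1) − (-3) = -2
So the dimensions are [M L³ T⁻²].

M: 1, L: 3, T: -2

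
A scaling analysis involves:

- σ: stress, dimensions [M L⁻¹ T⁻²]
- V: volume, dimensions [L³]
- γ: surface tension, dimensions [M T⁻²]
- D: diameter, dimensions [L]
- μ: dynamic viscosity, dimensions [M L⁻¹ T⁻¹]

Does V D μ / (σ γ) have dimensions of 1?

no

Sum the exponent of each base dimension across the product:
  M: −[σ]_M + [V]_M − [γ]_M + [D]_M + [μ]_M = −(1) + (0) − (1) + (0) + (1) = -1
  L: −[σ]_L + [V]_L − [γ]_L + [D]_L + [μ]_L = −(-1) + (3) − (0) + (1) + (-1) = 4
  T: −[σ]_T + [V]_T − [γ]_T + [D]_T + [μ]_T = −(-2) + (0) − (-2) + (0) + (-1) = 3
Net dimensions [M⁻¹ L⁴ T³] ≠ [1] — not dimensionless.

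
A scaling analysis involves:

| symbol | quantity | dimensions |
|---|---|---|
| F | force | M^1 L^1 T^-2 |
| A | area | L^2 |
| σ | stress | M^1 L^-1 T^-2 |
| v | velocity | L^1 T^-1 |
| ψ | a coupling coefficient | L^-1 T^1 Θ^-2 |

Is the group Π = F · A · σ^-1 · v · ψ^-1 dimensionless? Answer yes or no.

Sum the exponent of each base dimension across the product:
  M: [F]_M + [A]_M − [σ]_M + [v]_M − [ψ]_M = (1) + (0) − (1) + (0) − (0) = 0
  L: [F]_L + [A]_L − [σ]_L + [v]_L − [ψ]_L = (1) + (2) − (-1) + (1) − (-1) = 6
  T: [F]_T + [A]_T − [σ]_T + [v]_T − [ψ]_T = (-2) + (0) − (-2) + (-1) − (1) = -2
  Θ: [F]_Θ + [A]_Θ − [σ]_Θ + [v]_Θ − [ψ]_Θ = (0) + (0) − (0) + (0) − (-2) = 2
Net dimensions [L⁶ T⁻² Θ²] ≠ [1] — not dimensionless.

no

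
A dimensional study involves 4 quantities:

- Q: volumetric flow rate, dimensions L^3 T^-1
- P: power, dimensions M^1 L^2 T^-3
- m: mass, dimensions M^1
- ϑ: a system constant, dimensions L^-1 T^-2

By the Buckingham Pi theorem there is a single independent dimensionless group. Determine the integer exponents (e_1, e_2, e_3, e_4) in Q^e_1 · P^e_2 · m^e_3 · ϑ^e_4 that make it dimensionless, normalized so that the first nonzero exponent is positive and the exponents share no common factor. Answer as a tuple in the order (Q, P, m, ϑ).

M: e_1·(0) + e_2·(1) + e_3·(1) + e_4·(0) = 0
L: e_1·(3) + e_2·(2) + e_3·(0) + e_4·(-1) = 0
T: e_1·(-1) + e_2·(-3) + e_3·(0) + e_4·(-2) = 0
Solving this homogeneous linear system for the smallest-integer solution (first nonzero entry positive) gives (1, -1, 1, 1).

(1, -1, 1, 1)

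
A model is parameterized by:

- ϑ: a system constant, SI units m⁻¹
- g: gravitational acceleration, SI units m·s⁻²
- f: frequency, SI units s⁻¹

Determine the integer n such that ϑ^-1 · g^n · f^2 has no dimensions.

Balance the L exponent: (1)·n from g, plus −(-1) + 2·(0) = 1 from the rest, must sum to zero.
n + 1 = 0, so n = -1.

-1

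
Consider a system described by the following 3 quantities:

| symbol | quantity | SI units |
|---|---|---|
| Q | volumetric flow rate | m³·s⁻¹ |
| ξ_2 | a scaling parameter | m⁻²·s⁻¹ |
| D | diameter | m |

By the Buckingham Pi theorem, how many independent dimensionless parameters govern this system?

There are 3 variables and 2 base dimensions (L, T).
The dimension matrix has rank 2.
Independent dimensionless groups: 3 − 2 = 1.

1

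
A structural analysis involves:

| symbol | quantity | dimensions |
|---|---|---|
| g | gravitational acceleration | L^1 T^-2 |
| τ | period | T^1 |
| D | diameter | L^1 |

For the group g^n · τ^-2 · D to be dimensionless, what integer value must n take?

-1

Balance the L exponent: (1)·n from g, plus −2·(0) + (1) = 1 from the rest, must sum to zero.
n + 1 = 0, so n = -1.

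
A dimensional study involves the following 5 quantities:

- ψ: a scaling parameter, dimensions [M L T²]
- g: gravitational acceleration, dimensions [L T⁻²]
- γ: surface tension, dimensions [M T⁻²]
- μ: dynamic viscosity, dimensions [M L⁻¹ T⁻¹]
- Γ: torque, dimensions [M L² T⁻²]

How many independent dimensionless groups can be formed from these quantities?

There are 5 variables and 3 base dimensions (M, L, T).
The dimension matrix has rank 3.
Independent dimensionless groups: 5 − 3 = 2.

2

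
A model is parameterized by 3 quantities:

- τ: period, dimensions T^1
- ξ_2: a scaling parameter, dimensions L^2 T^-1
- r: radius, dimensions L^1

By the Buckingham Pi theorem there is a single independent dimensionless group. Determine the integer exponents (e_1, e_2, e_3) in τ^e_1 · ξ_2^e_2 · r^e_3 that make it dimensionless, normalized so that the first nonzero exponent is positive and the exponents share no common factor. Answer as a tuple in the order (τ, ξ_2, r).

(1, 1, -2)

L: e_1·(0) + e_2·(2) + e_3·(1) = 0
T: e_1·(1) + e_2·(-1) + e_3·(0) = 0
Solving this homogeneous linear system for the smallest-integer solution (first nonzero entry positive) gives (1, 1, -2).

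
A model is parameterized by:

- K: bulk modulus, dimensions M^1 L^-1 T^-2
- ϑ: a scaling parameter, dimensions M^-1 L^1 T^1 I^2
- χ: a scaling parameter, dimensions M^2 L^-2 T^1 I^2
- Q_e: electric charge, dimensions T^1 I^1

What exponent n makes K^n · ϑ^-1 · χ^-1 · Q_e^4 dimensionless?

Balance the M exponent: (1)·n from K, plus −(-1) − (2) + 4·(0) = -1 from the rest, must sum to zero.
n − 1 = 0, so n = 1.

1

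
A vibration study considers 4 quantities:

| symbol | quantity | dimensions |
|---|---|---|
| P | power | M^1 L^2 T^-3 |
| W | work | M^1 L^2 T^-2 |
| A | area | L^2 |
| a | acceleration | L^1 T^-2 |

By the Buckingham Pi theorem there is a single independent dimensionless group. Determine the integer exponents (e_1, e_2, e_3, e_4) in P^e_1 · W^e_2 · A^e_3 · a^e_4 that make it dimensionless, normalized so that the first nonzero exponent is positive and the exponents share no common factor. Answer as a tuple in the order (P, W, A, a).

(4, -4, 1, -2)

M: e_1·(1) + e_2·(1) + e_3·(0) + e_4·(0) = 0
L: e_1·(2) + e_2·(2) + e_3·(2) + e_4·(1) = 0
T: e_1·(-3) + e_2·(-2) + e_3·(0) + e_4·(-2) = 0
Solving this homogeneous linear system for the smallest-integer solution (first nonzero entry positive) gives (4, -4, 1, -2).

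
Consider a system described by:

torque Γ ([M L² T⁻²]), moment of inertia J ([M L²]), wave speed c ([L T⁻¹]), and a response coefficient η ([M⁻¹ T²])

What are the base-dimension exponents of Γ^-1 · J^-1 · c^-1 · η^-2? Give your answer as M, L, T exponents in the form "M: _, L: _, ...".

Collect each base-dimension exponent across the product:
  M: −(1) − (1) − (0) − 2·(-1) = 0
  L: −(2) − (2) − (1) − 2·(0) = -5
  T: −(-2) − (0) − (-1) − 2·(2) = -1
So the dimensions are [L⁻⁵ T⁻¹].

M: 0, L: -5, T: -1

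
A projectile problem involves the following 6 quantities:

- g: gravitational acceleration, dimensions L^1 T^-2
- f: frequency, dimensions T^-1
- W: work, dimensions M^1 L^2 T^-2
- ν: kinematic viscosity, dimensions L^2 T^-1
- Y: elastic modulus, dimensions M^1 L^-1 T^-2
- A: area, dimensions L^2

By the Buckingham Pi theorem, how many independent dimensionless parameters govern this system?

3

There are 6 variables and 3 base dimensions (M, L, T).
The dimension matrix has rank 3.
Independent dimensionless groups: 6 − 3 = 3.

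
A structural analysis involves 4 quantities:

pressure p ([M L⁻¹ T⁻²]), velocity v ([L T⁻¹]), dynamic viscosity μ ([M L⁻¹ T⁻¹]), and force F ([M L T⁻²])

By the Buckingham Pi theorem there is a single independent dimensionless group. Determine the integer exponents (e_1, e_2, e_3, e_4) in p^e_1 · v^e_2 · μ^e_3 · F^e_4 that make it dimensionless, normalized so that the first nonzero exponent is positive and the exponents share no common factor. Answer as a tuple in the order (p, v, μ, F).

M: e_1·(1) + e_2·(0) + e_3·(1) + e_4·(1) = 0
L: e_1·(-1) + e_2·(1) + e_3·(-1) + e_4·(1) = 0
T: e_1·(-2) + e_2·(-1) + e_3·(-1) + e_4·(-2) = 0
Solving this homogeneous linear system for the smallest-integer solution (first nonzero entry positive) gives (1, -2, -2, 1).

(1, -2, -2, 1)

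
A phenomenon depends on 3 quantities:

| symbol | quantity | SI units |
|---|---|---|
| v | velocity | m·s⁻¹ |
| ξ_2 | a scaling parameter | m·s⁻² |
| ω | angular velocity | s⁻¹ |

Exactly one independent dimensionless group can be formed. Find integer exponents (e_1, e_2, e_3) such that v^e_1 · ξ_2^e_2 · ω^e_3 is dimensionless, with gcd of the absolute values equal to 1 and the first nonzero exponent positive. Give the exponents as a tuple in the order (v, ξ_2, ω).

L: e_1·(1) + e_2·(1) + e_3·(0) = 0
T: e_1·(-1) + e_2·(-2) + e_3·(-1) = 0
Solving this homogeneous linear system for the smallest-integer solution (first nonzero entry positive) gives (1, -1, 1).

(1, -1, 1)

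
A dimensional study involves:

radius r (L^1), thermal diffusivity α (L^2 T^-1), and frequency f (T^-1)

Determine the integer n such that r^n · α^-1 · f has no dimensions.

Balance the L exponent: (1)·n from r, plus −(2) + (0) = -2 from the rest, must sum to zero.
n − 2 = 0, so n = 2.

2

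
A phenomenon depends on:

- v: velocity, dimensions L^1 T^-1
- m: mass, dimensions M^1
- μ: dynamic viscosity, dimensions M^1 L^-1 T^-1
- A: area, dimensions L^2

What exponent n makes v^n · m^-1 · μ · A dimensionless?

-1

Balance the L exponent: (1)·n from v, plus −(0) + (-1) + (2) = 1 from the rest, must sum to zero.
n + 1 = 0, so n = -1.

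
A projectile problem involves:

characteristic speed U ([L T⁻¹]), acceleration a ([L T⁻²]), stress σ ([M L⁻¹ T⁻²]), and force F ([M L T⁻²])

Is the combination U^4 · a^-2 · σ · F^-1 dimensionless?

Sum the exponent of each base dimension across the product:
  M: 4·[U]_M − 2·[a]_M + [σ]_M − [F]_M = 4·(0) − 2·(0) + (1) − (1) = 0
  L: 4·[U]_L − 2·[a]_L + [σ]_L − [F]_L = 4·(1) − 2·(1) + (-1) − (1) = 0
  T: 4·[U]_T − 2·[a]_T + [σ]_T − [F]_T = 4·(-1) − 2·(-2) + (-2) − (-2) = 0
All base exponents vanish — dimensionless.

yes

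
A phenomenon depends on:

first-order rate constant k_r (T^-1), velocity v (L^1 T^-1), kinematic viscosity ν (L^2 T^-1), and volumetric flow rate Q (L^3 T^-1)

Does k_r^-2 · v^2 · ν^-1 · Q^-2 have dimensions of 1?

no

Sum the exponent of each base dimension across the product:
  L: −2·[k_r]_L + 2·[v]_L − [ν]_L − 2·[Q]_L = −2·(0) + 2·(1) − (2) − 2·(3) = -6
  T: −2·[k_r]_T + 2·[v]_T − [ν]_T − 2·[Q]_T = −2·(-1) + 2·(-1) − (-1) − 2·(-1) = 3
Net dimensions [L⁻⁶ T³] ≠ [1] — not dimensionless.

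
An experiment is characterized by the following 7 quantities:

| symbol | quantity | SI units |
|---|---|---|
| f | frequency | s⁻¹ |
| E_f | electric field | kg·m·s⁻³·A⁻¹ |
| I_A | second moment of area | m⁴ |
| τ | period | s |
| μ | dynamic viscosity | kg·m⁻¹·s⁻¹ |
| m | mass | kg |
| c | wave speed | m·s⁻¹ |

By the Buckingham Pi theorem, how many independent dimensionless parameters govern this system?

3

There are 7 variables and 4 base dimensions (M, L, T, I).
The dimension matrix has rank 4.
Independent dimensionless groups: 7 − 4 = 3.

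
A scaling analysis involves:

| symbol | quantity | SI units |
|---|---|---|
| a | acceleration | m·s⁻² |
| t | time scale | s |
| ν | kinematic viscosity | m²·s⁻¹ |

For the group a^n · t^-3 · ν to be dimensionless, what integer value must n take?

-2

Balance the L exponent: (1)·n from a, plus −3·(0) + (2) = 2 from the rest, must sum to zero.
n + 2 = 0, so n = -2.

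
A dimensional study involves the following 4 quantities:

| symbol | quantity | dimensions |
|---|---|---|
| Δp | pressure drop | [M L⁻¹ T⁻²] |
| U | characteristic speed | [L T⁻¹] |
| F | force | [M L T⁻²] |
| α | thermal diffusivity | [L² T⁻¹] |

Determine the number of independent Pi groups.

1

There are 4 variables and 3 base dimensions (M, L, T).
The dimension matrix has rank 3.
Independent dimensionless groups: 4 − 3 = 1.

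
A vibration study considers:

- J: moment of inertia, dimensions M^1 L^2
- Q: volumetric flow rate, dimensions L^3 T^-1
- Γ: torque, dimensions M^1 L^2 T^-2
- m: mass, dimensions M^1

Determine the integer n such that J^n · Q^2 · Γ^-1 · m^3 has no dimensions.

Balance the M exponent: (1)·n from J, plus 2·(0) − (1) + 3·(1) = 2 from the rest, must sum to zero.
n + 2 = 0, so n = -2.

-2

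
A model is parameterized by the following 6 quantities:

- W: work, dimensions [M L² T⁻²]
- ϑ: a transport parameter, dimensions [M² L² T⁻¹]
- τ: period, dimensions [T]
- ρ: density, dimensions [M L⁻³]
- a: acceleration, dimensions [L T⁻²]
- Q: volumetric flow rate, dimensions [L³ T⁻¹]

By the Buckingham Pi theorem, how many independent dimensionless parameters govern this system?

3

There are 6 variables and 3 base dimensions (M, L, T).
The dimension matrix has rank 3.
Independent dimensionless groups: 6 − 3 = 3.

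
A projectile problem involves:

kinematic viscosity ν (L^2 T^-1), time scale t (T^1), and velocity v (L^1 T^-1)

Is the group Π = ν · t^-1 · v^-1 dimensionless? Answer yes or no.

no

Sum the exponent of each base dimension across the product:
  L: [ν]_L − [t]_L − [v]_L = (2) − (0) − (1) = 1
  T: [ν]_T − [t]_T − [v]_T = (-1) − (1) − (-1) = -1
Net dimensions [L T⁻¹] ≠ [1] — not dimensionless.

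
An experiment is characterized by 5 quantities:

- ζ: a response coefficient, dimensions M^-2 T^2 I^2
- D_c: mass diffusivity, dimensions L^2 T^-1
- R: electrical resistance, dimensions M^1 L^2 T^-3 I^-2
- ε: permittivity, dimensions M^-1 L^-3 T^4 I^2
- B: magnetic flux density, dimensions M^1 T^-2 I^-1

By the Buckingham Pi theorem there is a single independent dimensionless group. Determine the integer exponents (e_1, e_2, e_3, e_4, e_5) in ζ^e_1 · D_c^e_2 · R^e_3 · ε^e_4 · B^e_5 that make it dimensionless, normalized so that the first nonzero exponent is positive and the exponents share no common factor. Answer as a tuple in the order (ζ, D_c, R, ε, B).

M: e_1·(-2) + e_2·(0) + e_3·(1) + e_4·(-1) + e_5·(1) = 0
L: e_1·(0) + e_2·(2) + e_3·(2) + e_4·(-3) + e_5·(0) = 0
T: e_1·(2) + e_2·(-1) + e_3·(-3) + e_4·(4) + e_5·(-2) = 0
I: e_1·(2) + e_2·(0) + e_3·(-2) + e_4·(2) + e_5·(-1) = 0
Solving this homogeneous linear system for the smallest-integer solution (first nonzero entry positive) gives (1, 2, 4, 4, 2).

(1, 2, 4, 4, 2)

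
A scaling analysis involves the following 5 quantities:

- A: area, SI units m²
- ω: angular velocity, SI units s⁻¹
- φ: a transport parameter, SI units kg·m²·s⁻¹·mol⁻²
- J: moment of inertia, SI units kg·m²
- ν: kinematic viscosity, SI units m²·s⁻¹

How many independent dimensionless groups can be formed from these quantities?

1

There are 5 variables and 4 base dimensions (M, L, T, N).
The dimension matrix has rank 4.
Independent dimensionless groups: 5 − 4 = 1.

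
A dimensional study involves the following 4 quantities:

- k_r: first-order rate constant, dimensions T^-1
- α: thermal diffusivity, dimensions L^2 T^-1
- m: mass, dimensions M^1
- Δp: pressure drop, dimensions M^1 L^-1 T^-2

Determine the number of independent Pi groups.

There are 4 variables and 3 base dimensions (M, L, T).
The dimension matrix has rank 3.
Independent dimensionless groups: 4 − 3 = 1.

1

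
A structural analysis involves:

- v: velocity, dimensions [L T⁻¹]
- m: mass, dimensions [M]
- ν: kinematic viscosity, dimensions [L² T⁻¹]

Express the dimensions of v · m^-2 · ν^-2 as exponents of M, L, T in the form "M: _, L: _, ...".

M: -2, L: -3, T: 1

Collect each base-dimension exponent across the product:
  M: (0) − 2·(1) − 2·(0) = -2
  L: (1) − 2·(0) − 2·(2) = -3
  T: (-1) − 2·(0) − 2·(-1) = 1
So the dimensions are [M⁻² L⁻³ T].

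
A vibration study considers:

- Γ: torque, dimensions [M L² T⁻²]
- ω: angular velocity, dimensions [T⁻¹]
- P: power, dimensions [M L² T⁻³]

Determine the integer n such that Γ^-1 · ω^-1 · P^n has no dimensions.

1

Balance the M exponent: (1)·n from P, plus −(1) − (0) = -1 from the rest, must sum to zero.
n − 1 = 0, so n = 1.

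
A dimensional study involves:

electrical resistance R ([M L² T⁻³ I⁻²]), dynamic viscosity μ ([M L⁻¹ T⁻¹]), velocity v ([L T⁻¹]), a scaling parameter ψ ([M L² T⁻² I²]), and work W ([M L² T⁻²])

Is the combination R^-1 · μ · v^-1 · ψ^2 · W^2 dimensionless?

no

Sum the exponent of each base dimension across the product:
  M: −[R]_M + [μ]_M − [v]_M + 2·[ψ]_M + 2·[W]_M = −(1) + (1) − (0) + 2·(1) + 2·(1) = 4
  L: −[R]_L + [μ]_L − [v]_L + 2·[ψ]_L + 2·[W]_L = −(2) + (-1) − (1) + 2·(2) + 2·(2) = 4
  T: −[R]_T + [μ]_T − [v]_T + 2·[ψ]_T + 2·[W]_T = −(-3) + (-1) − (-1) + 2·(-2) + 2·(-2) = -5
  I: −[R]_I + [μ]_I − [v]_I + 2·[ψ]_I + 2·[W]_I = −(-2) + (0) − (0) + 2·(2) + 2·(0) = 6
Net dimensions [M⁴ L⁴ T⁻⁵ I⁶] ≠ [1] — not dimensionless.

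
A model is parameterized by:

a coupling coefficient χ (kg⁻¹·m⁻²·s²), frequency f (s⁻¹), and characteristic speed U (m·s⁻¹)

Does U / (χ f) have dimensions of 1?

no

Sum the exponent of each base dimension across the product:
  M: −[χ]_M − [f]_M + [U]_M = −(-1) − (0) + (0) = 1
  L: −[χ]_L − [f]_L + [U]_L = −(-2) − (0) + (1) = 3
  T: −[χ]_T − [f]_T + [U]_T = −(2) − (-1) + (-1) = -2
Net dimensions [M L³ T⁻²] ≠ [1] — not dimensionless.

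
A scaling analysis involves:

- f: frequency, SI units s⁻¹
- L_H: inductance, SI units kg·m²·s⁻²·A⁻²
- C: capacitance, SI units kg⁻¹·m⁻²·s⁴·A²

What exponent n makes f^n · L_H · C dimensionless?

2

Balance the T exponent: (-1)·n from f, plus (-2) + (4) = 2 from the rest, must sum to zero.
−n + 2 = 0, so n = 2.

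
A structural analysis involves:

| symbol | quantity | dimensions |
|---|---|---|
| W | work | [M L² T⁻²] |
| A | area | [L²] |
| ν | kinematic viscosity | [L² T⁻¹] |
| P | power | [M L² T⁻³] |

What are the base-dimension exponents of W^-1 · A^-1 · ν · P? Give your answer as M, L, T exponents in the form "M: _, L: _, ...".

Collect each base-dimension exponent across the product:
  M: −(1) − (0) + (0) + (1) = 0
  L: −(2) − (2) + (2) + (2) = 0
  T: −(-2) − (0) + (-1) + (-3) = -2
So the dimensions are [T⁻²].

M: 0, L: 0, T: -2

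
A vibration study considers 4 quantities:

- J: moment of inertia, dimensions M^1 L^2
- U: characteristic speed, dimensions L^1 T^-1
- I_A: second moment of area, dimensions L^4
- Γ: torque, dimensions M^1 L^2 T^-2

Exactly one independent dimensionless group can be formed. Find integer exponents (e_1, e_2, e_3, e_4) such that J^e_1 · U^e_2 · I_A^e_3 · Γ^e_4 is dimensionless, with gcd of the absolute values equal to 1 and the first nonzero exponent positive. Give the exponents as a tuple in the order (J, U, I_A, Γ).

M: e_1·(1) + e_2·(0) + e_3·(0) + e_4·(1) = 0
L: e_1·(2) + e_2·(1) + e_3·(4) + e_4·(2) = 0
T: e_1·(0) + e_2·(-1) + e_3·(0) + e_4·(-2) = 0
Solving this homogeneous linear system for the smallest-integer solution (first nonzero entry positive) gives (2, 4, -1, -2).

(2, 4, -1, -2)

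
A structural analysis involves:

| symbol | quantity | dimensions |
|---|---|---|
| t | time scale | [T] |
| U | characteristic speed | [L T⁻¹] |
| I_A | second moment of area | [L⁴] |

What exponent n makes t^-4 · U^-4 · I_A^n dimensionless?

Balance the L exponent: (4)·n from I_A, plus −4·(0) − 4·(1) = -4 from the rest, must sum to zero.
4n − 4 = 0, so n = 1.

1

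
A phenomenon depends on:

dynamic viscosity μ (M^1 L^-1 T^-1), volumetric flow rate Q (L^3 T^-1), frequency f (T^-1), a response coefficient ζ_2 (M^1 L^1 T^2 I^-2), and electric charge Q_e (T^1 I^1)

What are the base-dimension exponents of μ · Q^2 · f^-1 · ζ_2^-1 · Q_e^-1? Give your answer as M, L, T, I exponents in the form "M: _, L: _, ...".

M: 0, L: 4, T: -5, I: 1

Collect each base-dimension exponent across the product:
  M: (1) + 2·(0) − (0) − (1) − (0) = 0
  L: (-1) + 2·(3) − (0) − (1) − (0) = 4
  T: (-1) + 2·(-1) − (-1) − (2) − (1) = -5
  I: (0) + 2·(0) − (0) − (-2) − (1) = 1
So the dimensions are [L⁴ T⁻⁵ I].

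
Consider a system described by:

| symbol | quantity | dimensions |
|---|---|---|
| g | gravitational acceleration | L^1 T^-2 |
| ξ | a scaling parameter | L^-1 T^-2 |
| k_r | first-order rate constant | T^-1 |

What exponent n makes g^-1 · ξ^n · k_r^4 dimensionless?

-1

Balance the L exponent: (-1)·n from ξ, plus −(1) + 4·(0) = -1 from the rest, must sum to zero.
−n − 1 = 0, so n = -1.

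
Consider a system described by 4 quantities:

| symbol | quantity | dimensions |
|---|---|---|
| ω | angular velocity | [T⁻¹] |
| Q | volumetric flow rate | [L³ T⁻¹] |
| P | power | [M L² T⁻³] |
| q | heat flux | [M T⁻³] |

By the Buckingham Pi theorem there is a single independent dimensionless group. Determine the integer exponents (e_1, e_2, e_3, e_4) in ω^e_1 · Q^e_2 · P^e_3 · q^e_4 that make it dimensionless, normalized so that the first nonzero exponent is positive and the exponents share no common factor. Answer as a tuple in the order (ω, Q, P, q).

(2, -2, 3, -3)

M: e_1·(0) + e_2·(0) + e_3·(1) + e_4·(1) = 0
L: e_1·(0) + e_2·(3) + e_3·(2) + e_4·(0) = 0
T: e_1·(-1) + e_2·(-1) + e_3·(-3) + e_4·(-3) = 0
Solving this homogeneous linear system for the smallest-integer solution (first nonzero entry positive) gives (2, -2, 3, -3).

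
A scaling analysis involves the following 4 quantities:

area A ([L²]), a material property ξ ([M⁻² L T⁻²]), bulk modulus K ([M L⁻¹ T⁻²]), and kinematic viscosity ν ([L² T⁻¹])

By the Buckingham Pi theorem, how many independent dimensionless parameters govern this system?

There are 4 variables and 3 base dimensions (M, L, T).
The dimension matrix has rank 3.
Independent dimensionless groups: 4 − 3 = 1.

1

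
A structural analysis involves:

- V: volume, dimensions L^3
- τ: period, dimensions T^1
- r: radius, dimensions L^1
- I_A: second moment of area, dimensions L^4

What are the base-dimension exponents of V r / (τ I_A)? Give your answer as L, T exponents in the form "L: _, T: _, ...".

L: 0, T: -1

Collect each base-dimension exponent across the product:
  L: (3) − (0) + (1) − (4) = 0
  T: (0) − (1) + (0) − (0) = -1
So the dimensions are [T⁻¹].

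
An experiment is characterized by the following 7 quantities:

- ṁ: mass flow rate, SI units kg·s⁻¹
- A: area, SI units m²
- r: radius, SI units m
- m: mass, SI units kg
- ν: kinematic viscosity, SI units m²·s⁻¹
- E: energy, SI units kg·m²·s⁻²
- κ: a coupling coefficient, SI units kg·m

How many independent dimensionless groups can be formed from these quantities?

There are 7 variables and 3 base dimensions (M, L, T).
The dimension matrix has rank 3.
Independent dimensionless groups: 7 − 3 = 4.

4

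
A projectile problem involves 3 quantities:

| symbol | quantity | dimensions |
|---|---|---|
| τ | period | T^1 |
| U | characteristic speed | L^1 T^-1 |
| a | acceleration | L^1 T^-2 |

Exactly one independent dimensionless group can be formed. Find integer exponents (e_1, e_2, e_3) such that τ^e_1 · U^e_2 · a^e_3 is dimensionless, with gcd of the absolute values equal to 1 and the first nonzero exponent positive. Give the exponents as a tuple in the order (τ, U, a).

(1, -1, 1)

L: e_1·(0) + e_2·(1) + e_3·(1) = 0
T: e_1·(1) + e_2·(-1) + e_3·(-2) = 0
Solving this homogeneous linear system for the smallest-integer solution (first nonzero entry positive) gives (1, -1, 1).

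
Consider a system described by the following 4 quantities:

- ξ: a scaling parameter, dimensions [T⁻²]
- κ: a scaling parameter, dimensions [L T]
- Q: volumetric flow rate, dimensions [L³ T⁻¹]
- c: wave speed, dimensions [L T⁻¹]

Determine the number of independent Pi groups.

2

There are 4 variables and 2 base dimensions (L, T).
The dimension matrix has rank 2.
Independent dimensionless groups: 4 − 2 = 2.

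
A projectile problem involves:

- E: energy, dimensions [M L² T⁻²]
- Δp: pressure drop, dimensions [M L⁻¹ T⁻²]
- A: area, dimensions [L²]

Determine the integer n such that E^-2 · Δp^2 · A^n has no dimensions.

3

Balance the L exponent: (2)·n from A, plus −2·(2) + 2·(-1) = -6 from the rest, must sum to zero.
2n − 6 = 0, so n = 3.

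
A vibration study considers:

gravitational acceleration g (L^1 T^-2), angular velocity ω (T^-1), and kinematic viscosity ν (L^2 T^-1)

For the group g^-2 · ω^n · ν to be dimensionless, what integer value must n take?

Balance the T exponent: (-1)·n from ω, plus −2·(-2) + (-1) = 3 from the rest, must sum to zero.
−n + 3 = 0, so n = 3.

3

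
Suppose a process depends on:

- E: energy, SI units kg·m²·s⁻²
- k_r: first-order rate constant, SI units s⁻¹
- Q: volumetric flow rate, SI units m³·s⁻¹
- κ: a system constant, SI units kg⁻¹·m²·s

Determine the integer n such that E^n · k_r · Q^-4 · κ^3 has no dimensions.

3

Balance the M exponent: (1)·n from E, plus (0) − 4·(0) + 3·(-1) = -3 from the rest, must sum to zero.
n − 3 = 0, so n = 3.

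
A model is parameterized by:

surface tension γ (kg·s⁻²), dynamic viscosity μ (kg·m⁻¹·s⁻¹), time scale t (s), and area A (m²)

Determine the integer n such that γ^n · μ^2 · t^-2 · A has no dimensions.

Balance the M exponent: (1)·n from γ, plus 2·(1) − 2·(0) + (0) = 2 from the rest, must sum to zero.
n + 2 = 0, so n = -2.

-2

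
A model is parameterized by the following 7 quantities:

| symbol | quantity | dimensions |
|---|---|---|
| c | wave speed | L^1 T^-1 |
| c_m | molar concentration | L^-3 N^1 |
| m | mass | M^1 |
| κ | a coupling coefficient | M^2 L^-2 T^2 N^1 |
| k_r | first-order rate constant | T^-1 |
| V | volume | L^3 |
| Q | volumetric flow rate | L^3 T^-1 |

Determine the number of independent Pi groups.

3

There are 7 variables and 4 base dimensions (M, L, T, N).
The dimension matrix has rank 4.
Independent dimensionless groups: 7 − 4 = 3.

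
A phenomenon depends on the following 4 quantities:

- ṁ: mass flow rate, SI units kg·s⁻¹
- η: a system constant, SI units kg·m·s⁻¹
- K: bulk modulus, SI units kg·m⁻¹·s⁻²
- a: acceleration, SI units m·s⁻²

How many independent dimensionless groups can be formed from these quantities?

1

There are 4 variables and 3 base dimensions (M, L, T).
The dimension matrix has rank 3.
Independent dimensionless groups: 4 − 3 = 1.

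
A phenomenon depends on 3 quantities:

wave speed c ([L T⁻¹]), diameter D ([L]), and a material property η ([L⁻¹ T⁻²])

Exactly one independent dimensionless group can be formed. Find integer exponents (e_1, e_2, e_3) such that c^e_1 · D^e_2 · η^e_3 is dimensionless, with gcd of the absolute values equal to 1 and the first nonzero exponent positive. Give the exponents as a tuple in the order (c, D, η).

(2, -3, -1)

L: e_1·(1) + e_2·(1) + e_3·(-1) = 0
T: e_1·(-1) + e_2·(0) + e_3·(-2) = 0
Solving this homogeneous linear system for the smallest-integer solution (first nonzero entry positive) gives (2, -3, -1).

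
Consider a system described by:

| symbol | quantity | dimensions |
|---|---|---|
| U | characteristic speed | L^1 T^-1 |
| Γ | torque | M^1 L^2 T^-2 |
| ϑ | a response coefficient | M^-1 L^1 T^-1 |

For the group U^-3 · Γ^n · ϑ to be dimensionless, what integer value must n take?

1

Balance the M exponent: (1)·n from Γ, plus −3·(0) + (-1) = -1 from the rest, must sum to zero.
n − 1 = 0, so n = 1.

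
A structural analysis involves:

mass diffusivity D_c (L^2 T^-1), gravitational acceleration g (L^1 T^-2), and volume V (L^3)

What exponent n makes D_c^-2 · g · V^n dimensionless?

Balance the L exponent: (3)·n from V, plus −2·(2) + (1) = -3 from the rest, must sum to zero.
3n − 3 = 0, so n = 1.

1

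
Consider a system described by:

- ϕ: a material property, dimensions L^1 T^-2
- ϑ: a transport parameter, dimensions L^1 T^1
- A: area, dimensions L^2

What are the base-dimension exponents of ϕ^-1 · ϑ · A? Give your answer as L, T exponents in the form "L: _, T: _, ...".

L: 2, T: 3

Collect each base-dimension exponent across the product:
  L: −(1) + (1) + (2) = 2
  T: −(-2) + (1) + (0) = 3
So the dimensions are [L² T³].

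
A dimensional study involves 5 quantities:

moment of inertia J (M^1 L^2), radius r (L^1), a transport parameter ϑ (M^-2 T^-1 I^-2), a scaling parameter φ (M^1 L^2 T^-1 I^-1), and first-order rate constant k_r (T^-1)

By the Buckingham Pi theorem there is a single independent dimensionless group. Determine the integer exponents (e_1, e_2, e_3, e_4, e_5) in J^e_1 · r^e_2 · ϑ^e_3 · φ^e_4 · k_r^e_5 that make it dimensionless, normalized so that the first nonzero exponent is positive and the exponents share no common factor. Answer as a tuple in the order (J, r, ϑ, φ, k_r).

(4, -4, 1, -2, 1)

M: e_1·(1) + e_2·(0) + e_3·(-2) + e_4·(1) + e_5·(0) = 0
L: e_1·(2) + e_2·(1) + e_3·(0) + e_4·(2) + e_5·(0) = 0
T: e_1·(0) + e_2·(0) + e_3·(-1) + e_4·(-1) + e_5·(-1) = 0
I: e_1·(0) + e_2·(0) + e_3·(-2) + e_4·(-1) + e_5·(0) = 0
Solving this homogeneous linear system for the smallest-integer solution (first nonzero entry positive) gives (4, -4, 1, -2, 1).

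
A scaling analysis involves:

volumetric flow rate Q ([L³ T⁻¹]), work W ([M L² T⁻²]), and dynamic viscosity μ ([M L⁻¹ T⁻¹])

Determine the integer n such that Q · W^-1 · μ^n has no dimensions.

Balance the M exponent: (1)·n from μ, plus (0) − (1) = -1 from the rest, must sum to zero.
n − 1 = 0, so n = 1.

1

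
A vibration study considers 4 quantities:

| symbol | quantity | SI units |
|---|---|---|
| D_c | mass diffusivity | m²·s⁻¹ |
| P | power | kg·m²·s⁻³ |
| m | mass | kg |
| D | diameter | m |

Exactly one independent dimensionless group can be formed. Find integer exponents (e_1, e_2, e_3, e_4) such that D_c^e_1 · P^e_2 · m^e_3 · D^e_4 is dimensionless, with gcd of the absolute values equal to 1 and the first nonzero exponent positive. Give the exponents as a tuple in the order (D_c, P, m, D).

(3, -1, 1, -4)

M: e_1·(0) + e_2·(1) + e_3·(1) + e_4·(0) = 0
L: e_1·(2) + e_2·(2) + e_3·(0) + e_4·(1) = 0
T: e_1·(-1) + e_2·(-3) + e_3·(0) + e_4·(0) = 0
Solving this homogeneous linear system for the smallest-integer solution (first nonzero entry positive) gives (3, -1, 1, -4).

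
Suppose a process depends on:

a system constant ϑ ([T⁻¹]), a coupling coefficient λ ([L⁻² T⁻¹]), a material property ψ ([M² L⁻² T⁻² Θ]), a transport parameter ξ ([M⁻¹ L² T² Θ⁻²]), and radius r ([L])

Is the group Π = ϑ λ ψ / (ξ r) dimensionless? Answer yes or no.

no

Sum the exponent of each base dimension across the product:
  M: [ϑ]_M + [λ]_M + [ψ]_M − [ξ]_M − [r]_M = (0) + (0) + (2) − (-1) − (0) = 3
  L: [ϑ]_L + [λ]_L + [ψ]_L − [ξ]_L − [r]_L = (0) + (-2) + (-2) − (2) − (1) = -7
  T: [ϑ]_T + [λ]_T + [ψ]_T − [ξ]_T − [r]_T = (-1) + (-1) + (-2) − (2) − (0) = -6
  Θ: [ϑ]_Θ + [λ]_Θ + [ψ]_Θ − [ξ]_Θ − [r]_Θ = (0) + (0) + (1) − (-2) − (0) = 3
Net dimensions [M³ L⁻⁷ T⁻⁶ Θ³] ≠ [1] — not dimensionless.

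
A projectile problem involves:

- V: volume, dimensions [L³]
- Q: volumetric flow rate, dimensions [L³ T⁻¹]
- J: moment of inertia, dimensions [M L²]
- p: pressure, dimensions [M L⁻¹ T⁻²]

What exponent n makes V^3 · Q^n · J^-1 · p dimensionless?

Balance the L exponent: (3)·n from Q, plus 3·(3) − (2) + (-1) = 6 from the rest, must sum to zero.
3n + 6 = 0, so n = -2.

-2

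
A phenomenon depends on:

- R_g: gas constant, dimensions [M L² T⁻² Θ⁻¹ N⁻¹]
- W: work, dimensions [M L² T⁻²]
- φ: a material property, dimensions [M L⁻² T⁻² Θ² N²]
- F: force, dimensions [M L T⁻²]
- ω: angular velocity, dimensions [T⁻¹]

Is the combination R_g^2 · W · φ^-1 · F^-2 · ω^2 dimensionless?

Sum the exponent of each base dimension across the product:
  M: 2·[R_g]_M + [W]_M − [φ]_M − 2·[F]_M + 2·[ω]_M = 2·(1) + (1) − (1) − 2·(1) + 2·(0) = 0
  L: 2·[R_g]_L + [W]_L − [φ]_L − 2·[F]_L + 2·[ω]_L = 2·(2) + (2) − (-2) − 2·(1) + 2·(0) = 6
  T: 2·[R_g]_T + [W]_T − [φ]_T − 2·[F]_T + 2·[ω]_T = 2·(-2) + (-2) − (-2) − 2·(-2) + 2·(-1) = -2
  Θ: 2·[R_g]_Θ + [W]_Θ − [φ]_Θ − 2·[F]_Θ + 2·[ω]_Θ = 2·(-1) + (0) − (2) − 2·(0) + 2·(0) = -4
  N: 2·[R_g]_N + [W]_N − [φ]_N − 2·[F]_N + 2·[ω]_N = 2·(-1) + (0) − (2) − 2·(0) + 2·(0) = -4
Net dimensions [L⁶ T⁻² Θ⁻⁴ N⁻⁴] ≠ [1] — not dimensionless.

no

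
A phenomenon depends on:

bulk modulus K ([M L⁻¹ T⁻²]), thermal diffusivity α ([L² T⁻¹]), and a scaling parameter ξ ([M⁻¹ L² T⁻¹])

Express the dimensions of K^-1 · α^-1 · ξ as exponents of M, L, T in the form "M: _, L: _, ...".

M: -2, L: 1, T: 2

Collect each base-dimension exponent across the product:
  M: −(1) − (0) + (-1) = -2
  L: −(-1) − (2) + (2) = 1
  T: −(-2) − (-1) + (-1) = 2
So the dimensions are [M⁻² L T²].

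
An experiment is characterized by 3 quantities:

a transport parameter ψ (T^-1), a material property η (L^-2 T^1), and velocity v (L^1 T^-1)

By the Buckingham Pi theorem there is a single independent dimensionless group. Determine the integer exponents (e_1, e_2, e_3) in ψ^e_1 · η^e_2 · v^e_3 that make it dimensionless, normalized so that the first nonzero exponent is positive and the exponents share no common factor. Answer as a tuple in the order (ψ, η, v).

(1, -1, -2)

L: e_1·(0) + e_2·(-2) + e_3·(1) = 0
T: e_1·(-1) + e_2·(1) + e_3·(-1) = 0
Solving this homogeneous linear system for the smallest-integer solution (first nonzero entry positive) gives (1, -1, -2).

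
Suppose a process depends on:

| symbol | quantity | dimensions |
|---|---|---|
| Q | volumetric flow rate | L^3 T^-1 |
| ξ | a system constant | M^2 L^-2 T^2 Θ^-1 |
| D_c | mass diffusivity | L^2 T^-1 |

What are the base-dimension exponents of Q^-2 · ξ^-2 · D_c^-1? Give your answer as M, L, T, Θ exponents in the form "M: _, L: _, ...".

Collect each base-dimension exponent across the product:
  M: −2·(0) − 2·(2) − (0) = -4
  L: −2·(3) − 2·(-2) − (2) = -4
  T: −2·(-1) − 2·(2) − (-1) = -1
  Θ: −2·(0) − 2·(-1) − (0) = 2
So the dimensions are [M⁻⁴ L⁻⁴ T⁻¹ Θ²].

M: -4, L: -4, T: -1, Θ: 2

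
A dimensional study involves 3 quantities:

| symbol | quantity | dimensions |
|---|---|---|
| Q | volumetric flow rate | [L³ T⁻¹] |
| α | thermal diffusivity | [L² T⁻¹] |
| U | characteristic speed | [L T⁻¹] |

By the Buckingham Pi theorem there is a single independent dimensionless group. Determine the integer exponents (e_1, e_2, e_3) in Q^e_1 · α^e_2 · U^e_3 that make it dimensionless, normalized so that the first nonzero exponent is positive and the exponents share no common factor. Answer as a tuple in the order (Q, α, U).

L: e_1·(3) + e_2·(2) + e_3·(1) = 0
T: e_1·(-1) + e_2·(-1) + e_3·(-1) = 0
Solving this homogeneous linear system for the smallest-integer solution (first nonzero entry positive) gives (1, -2, 1).

(1, -2, 1)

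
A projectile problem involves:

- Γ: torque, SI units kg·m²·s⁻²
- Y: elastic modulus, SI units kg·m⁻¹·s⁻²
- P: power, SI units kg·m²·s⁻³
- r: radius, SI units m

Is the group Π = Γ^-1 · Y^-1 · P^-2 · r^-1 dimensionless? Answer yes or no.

Sum the exponent of each base dimension across the product:
  M: −[Γ]_M − [Y]_M − 2·[P]_M − [r]_M = −(1) − (1) − 2·(1) − (0) = -4
  L: −[Γ]_L − [Y]_L − 2·[P]_L − [r]_L = −(2) − (-1) − 2·(2) − (1) = -6
  T: −[Γ]_T − [Y]_T − 2·[P]_T − [r]_T = −(-2) − (-2) − 2·(-3) − (0) = 10
Net dimensions [M⁻⁴ L⁻⁶ T¹⁰] ≠ [1] — not dimensionless.

no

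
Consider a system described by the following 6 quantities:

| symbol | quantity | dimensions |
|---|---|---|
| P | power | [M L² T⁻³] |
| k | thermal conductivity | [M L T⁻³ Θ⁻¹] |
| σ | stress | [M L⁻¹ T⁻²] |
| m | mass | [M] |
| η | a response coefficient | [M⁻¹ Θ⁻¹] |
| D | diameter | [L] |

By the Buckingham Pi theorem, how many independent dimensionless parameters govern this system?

There are 6 variables and 4 base dimensions (M, L, T, Θ).
The dimension matrix has rank 4.
Independent dimensionless groups: 6 − 4 = 2.

2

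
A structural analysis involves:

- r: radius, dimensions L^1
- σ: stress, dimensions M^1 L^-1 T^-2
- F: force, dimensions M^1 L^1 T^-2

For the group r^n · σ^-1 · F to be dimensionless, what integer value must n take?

-2

Balance the L exponent: (1)·n from r, plus −(-1) + (1) = 2 from the rest, must sum to zero.
n + 2 = 0, so n = -2.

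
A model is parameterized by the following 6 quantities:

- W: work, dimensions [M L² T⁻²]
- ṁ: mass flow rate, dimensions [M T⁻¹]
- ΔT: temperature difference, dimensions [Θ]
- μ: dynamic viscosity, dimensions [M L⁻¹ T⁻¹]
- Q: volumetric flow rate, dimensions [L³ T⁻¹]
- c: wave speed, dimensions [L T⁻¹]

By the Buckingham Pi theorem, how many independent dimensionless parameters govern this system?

2

There are 6 variables and 4 base dimensions (M, L, T, Θ).
The dimension matrix has rank 4.
Independent dimensionless groups: 6 − 4 = 2.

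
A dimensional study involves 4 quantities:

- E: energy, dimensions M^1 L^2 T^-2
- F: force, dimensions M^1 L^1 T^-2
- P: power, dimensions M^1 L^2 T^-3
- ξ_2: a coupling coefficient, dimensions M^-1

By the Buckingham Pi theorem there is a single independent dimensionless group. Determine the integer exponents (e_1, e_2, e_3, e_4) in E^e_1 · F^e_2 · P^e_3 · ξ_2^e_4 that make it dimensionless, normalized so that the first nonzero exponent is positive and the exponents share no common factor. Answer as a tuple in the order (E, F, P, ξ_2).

M: e_1·(1) + e_2·(1) + e_3·(1) + e_4·(-1) = 0
L: e_1·(2) + e_2·(1) + e_3·(2) + e_4·(0) = 0
T: e_1·(-2) + e_2·(-2) + e_3·(-3) + e_4·(0) = 0
Solving this homogeneous linear system for the smallest-integer solution (first nonzero entry positive) gives (1, 2, -2, 1).

(1, 2, -2, 1)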